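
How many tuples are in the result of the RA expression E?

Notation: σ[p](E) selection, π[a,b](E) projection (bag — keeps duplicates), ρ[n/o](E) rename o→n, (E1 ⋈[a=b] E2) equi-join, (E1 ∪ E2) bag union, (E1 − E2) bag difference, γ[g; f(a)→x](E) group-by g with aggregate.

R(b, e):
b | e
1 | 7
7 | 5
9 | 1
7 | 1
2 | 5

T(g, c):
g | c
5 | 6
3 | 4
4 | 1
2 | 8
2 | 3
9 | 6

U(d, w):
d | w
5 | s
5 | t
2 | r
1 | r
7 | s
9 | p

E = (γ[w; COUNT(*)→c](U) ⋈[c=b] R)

Stepwise |·|:
  U → 6
  γ[w; COUNT(*)→c](U) → 4
  R → 5
  (γ[w; COUNT(*)→c](U) ⋈[c=b] R) → 4

|E| = 4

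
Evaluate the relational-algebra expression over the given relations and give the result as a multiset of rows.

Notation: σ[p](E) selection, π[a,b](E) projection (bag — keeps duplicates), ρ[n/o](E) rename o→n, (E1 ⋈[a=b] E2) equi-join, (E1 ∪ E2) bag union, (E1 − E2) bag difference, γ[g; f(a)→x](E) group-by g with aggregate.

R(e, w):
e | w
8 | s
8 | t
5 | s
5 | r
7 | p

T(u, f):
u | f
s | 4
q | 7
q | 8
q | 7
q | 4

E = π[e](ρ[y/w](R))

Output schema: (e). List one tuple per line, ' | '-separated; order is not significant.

Row counts bottom-up:
  R → 5
  ρ[y/w](R) → 5
  π[e](ρ[y/w](R)) → 5

== RESULT ==
e
5
5
7
8
8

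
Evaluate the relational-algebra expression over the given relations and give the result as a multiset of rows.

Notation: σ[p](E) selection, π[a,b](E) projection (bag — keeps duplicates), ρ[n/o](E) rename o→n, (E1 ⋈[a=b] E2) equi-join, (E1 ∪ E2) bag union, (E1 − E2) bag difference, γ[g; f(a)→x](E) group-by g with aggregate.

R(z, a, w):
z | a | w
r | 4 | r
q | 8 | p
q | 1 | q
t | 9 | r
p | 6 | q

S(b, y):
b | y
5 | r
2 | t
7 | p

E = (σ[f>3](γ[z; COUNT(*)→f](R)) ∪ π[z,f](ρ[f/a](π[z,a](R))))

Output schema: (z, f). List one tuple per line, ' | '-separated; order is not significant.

Subexpression sizes:
  R → 5
  γ[z; COUNT(*)→f](R) → 4
  σ[f>3](γ[z; COUNT(*)→f](R)) → 0
  R → 5
  π[z,a](R) → 5
  ρ[f/a](π[z,a](R)) → 5
  π[z,f](ρ[f/a](π[z,a](R))) → 5
  (σ[f>3](γ[z; COUNT(*)→f](R)) ∪ π[z,f](ρ[f/a](π[z,a](R)))) → 5

== RESULT ==
z | f
p | 6
q | 1
q | 8
r | 4
t | 9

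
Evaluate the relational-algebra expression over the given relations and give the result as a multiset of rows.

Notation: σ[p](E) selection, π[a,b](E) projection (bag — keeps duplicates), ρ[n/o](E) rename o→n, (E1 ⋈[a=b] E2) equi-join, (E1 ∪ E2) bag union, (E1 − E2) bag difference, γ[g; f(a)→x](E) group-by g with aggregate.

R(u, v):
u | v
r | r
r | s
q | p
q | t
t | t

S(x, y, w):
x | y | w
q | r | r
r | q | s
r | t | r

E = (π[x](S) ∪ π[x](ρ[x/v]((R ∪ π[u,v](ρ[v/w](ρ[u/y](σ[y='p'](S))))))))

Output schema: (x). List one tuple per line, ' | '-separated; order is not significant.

Row counts bottom-up:
  S → 3
  π[x](S) → 3
  R → 5
  S → 3
  σ[y='p'](S) → 0
  ρ[u/y](σ[y='p'](S)) → 0
  ρ[v/w](ρ[u/y](σ[y='p'](S))) → 0
  π[u,v](ρ[v/w](ρ[u/y](σ[y='p'](S)))) → 0
  (R ∪ π[u,v](ρ[v/w](ρ[u/y](σ[y='p'](S))))) → 5
  ρ[x/v]((R ∪ π[u,v](ρ[v/w](ρ[u/y](σ[y='p'](S)))))) → 5
  π[x](ρ[x/v]((R ∪ π[u,v](ρ[v/w](ρ[u/y](σ[y='p'](S))))))) → 5
  (π[x](S) ∪ π[x](ρ[x/v]((R ∪ π[u,v](ρ[v/w](ρ[u/y](σ[y='p'](S)))))))) → 8

== RESULT ==
x
p
q
r
r
r
s
t
t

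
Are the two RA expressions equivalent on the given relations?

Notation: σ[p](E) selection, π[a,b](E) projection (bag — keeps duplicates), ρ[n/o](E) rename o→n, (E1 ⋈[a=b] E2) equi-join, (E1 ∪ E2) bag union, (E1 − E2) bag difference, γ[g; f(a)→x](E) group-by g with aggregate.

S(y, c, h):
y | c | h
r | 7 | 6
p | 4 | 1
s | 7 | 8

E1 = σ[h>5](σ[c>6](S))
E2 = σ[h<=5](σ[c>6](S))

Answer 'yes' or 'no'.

E1 row counts bottom-up:
  S → 3
  σ[c>6](S) → 2
  σ[h>5](σ[c>6](S)) → 2
E2 row counts bottom-up:
  S → 3
  σ[c>6](S) → 2
  σ[h<=5](σ[c>6](S)) → 0

E1 result:
y | c | h
r | 7 | 6
s | 7 | 8
E2 result:
y | c | h
(0 rows)
Witness: ('r', 7, 6) appears 1× in E1 but 0× in E2.

no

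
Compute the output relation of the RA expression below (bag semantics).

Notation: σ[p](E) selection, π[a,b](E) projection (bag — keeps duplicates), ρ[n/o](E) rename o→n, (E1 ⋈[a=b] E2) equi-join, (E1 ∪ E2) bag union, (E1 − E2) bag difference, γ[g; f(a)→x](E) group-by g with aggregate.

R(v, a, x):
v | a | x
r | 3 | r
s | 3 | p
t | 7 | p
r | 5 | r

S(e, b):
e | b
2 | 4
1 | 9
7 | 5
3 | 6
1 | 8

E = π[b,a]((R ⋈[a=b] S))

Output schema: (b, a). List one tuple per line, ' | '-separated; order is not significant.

Per-node cardinality:
  R → 4
  S → 5
  (R ⋈[a=b] S) → 1
  π[b,a]((R ⋈[a=b] S)) → 1

== RESULT ==
b | a
5 | 5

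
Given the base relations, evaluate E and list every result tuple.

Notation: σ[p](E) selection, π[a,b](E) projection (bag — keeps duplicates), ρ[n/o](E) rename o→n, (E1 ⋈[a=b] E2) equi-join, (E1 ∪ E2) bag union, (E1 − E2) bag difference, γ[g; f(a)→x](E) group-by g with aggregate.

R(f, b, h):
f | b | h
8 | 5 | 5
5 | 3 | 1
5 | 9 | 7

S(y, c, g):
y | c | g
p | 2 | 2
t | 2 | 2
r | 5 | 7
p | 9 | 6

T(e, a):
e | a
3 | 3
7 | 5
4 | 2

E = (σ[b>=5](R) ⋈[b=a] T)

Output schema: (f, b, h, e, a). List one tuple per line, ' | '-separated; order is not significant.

Per-node cardinality:
  R → 3
  σ[b>=5](R) → 2
  T → 3
  (σ[b>=5](R) ⋈[b=a] T) → 1

== RESULT ==
f | b | h | e | a
8 | 5 | 5 | 7 | 5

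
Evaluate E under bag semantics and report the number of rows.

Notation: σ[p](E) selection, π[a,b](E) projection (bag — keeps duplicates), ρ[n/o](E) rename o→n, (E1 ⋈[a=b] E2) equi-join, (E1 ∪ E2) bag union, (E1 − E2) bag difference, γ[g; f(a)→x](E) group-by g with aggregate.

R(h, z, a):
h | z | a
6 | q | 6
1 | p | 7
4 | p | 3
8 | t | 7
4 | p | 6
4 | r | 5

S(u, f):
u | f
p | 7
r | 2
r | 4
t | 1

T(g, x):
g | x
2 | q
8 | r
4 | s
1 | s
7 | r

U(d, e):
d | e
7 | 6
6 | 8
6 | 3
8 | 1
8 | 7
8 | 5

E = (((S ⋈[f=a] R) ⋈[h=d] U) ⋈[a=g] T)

Row counts bottom-up:
  S → 4
  R → 6
  (S ⋈[f=a] R) → 2
  U → 6
  ((S ⋈[f=a] R) ⋈[h=d] U) → 3
  T → 5
  (((S ⋈[f=a] R) ⋈[h=d] U) ⋈[a=g] T) → 3

|E| = 3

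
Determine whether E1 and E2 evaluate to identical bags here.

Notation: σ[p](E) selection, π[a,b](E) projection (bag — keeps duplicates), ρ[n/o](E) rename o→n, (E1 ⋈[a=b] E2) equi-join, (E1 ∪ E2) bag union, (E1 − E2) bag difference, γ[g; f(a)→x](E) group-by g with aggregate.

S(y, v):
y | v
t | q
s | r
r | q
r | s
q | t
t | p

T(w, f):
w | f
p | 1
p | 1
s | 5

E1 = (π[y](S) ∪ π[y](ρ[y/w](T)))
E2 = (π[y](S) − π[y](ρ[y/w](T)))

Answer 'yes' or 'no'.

E1 per-node cardinality:
  S → 6
  π[y](S) → 6
  T → 3
  ρ[y/w](T) → 3
  π[y](ρ[y/w](T)) → 3
  (π[y](S) ∪ π[y](ρ[y/w](T))) → 9
E2 per-node cardinality:
  S → 6
  π[y](S) → 6
  T → 3
  ρ[y/w](T) → 3
  π[y](ρ[y/w](T)) → 3
  (π[y](S) − π[y](ρ[y/w](T))) → 5

E1 result:
y
p
p
q
r
r
s
s
t
t
E2 result:
y
q
r
r
t
t
Witness: ('s',) appears 2× in E1 but 0× in E2.

no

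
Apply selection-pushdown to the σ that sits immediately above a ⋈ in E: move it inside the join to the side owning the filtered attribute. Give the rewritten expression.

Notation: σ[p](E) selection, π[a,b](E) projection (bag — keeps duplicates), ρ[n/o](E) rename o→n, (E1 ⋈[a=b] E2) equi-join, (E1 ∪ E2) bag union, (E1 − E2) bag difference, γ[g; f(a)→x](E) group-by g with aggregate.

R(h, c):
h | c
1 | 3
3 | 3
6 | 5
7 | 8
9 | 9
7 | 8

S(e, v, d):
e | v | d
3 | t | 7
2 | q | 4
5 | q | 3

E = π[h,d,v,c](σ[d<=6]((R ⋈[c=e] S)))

σ filters on d, owned by the right side.
E' = π[h,d,v,c]((R ⋈[c=e] σ[d<=6](S)))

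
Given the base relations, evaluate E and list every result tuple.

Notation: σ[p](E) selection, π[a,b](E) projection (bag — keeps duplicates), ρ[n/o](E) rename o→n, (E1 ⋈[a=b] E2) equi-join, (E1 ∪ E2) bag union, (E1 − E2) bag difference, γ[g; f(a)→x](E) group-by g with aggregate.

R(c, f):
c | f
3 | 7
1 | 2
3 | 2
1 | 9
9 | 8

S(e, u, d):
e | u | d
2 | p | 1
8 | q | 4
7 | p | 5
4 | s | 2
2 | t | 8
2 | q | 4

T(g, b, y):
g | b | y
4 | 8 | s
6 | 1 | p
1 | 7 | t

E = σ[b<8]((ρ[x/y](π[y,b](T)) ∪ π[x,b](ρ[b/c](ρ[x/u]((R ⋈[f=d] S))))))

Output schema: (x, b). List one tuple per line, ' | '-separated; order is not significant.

Stepwise |·|:
  T → 3
  π[y,b](T) → 3
  ρ[x/y](π[y,b](T)) → 3
  R → 5
  S → 6
  (R ⋈[f=d] S) → 3
  ρ[x/u]((R ⋈[f=d] S)) → 3
  ρ[b/c](ρ[x/u]((R ⋈[f=d] S))) → 3
  π[x,b](ρ[b/c](ρ[x/u]((R ⋈[f=d] S)))) → 3
  (ρ[x/y](π[y,b](T)) ∪ π[x,b](ρ[b/c](ρ[x/u]((R ⋈[f=d] S))))) → 6
  σ[b<8]((ρ[x/y](π[y,b](T)) ∪ π[x,b](ρ[b/c](ρ[x/u]((R ⋈[f=d] S)))))) → 4

== RESULT ==
x | b
p | 1
s | 1
s | 3
t | 7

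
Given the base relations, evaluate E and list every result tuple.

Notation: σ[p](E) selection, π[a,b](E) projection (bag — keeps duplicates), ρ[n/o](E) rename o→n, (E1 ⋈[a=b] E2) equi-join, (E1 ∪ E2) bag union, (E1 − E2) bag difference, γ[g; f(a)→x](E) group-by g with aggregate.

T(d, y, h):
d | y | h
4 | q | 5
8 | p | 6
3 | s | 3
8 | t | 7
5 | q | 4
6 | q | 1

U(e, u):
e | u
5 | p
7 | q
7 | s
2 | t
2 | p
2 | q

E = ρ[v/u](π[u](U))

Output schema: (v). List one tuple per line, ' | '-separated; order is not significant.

Subexpression sizes:
  U → 6
  π[u](U) → 6
  ρ[v/u](π[u](U)) → 6

== RESULT ==
v
p
p
q
q
s
t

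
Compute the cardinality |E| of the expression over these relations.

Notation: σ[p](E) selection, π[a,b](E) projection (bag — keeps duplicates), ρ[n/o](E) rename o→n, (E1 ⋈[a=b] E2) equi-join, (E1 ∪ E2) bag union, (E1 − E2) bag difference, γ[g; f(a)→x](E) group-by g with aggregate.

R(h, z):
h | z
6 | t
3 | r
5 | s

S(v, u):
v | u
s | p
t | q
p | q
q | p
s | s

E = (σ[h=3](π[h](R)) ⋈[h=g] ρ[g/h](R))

Subexpression sizes:
  R → 3
  π[h](R) → 3
  σ[h=3](π[h](R)) → 1
  R → 3
  ρ[g/h](R) → 3
  (σ[h=3](π[h](R)) ⋈[h=g] ρ[g/h](R)) → 1

|E| = 1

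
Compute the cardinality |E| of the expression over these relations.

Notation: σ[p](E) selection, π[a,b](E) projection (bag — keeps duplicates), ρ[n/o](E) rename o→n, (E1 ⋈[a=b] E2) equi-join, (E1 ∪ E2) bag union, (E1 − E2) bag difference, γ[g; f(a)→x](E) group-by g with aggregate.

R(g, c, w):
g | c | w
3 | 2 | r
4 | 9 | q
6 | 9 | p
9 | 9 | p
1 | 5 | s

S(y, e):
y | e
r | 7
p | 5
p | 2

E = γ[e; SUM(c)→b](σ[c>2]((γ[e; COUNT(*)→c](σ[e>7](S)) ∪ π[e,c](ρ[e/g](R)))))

Subexpression sizes:
  S → 3
  σ[e>7](S) → 0
  γ[e; COUNT(*)→c](σ[e>7](S)) → 0
  R → 5
  ρ[e/g](R) → 5
  π[e,c](ρ[e/g](R)) → 5
  (γ[e; COUNT(*)→c](σ[e>7](S)) ∪ π[e,c](ρ[e/g](R))) → 5
  σ[c>2]((γ[e; COUNT(*)→c](σ[e>7](S)) ∪ π[e,c](ρ[e/g](R)))) → 4
  γ[e; SUM(c)→b](σ[c>2]((γ[e; COUNT(*)→c](σ[e>7](S)) ∪ π[e,c](ρ[e/g](R))))) → 4

|E| = 4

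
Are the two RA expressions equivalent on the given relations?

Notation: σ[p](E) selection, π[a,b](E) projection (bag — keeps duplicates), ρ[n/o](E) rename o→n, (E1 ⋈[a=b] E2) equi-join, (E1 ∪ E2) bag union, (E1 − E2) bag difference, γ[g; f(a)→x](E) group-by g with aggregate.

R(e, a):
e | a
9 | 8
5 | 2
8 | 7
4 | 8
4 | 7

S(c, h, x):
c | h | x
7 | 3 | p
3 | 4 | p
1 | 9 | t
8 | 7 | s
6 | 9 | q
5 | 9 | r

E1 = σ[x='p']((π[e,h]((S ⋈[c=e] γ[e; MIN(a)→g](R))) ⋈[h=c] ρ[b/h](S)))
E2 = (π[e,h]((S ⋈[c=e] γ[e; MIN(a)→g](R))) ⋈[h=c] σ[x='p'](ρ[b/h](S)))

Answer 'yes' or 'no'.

E1 subexpression sizes:
  S → 6
  R → 5
  γ[e; MIN(a)→g](R) → 4
  (S ⋈[c=e] γ[e; MIN(a)→g](R)) → 2
  π[e,h]((S ⋈[c=e] γ[e; MIN(a)→g](R))) → 2
  S → 6
  ρ[b/h](S) → 6
  (π[e,h]((S ⋈[c=e] γ[e; MIN(a)→g](R))) ⋈[h=c] ρ[b/h](S)) → 1
  σ[x='p']((π[e,h]((S ⋈[c=e] γ[e; MIN(a)→g](R))) ⋈[h=c] ρ[b/h](S))) → 1
E2 subexpression sizes:
  S → 6
  R → 5
  γ[e; MIN(a)→g](R) → 4
  (S ⋈[c=e] γ[e; MIN(a)→g](R)) → 2
  π[e,h]((S ⋈[c=e] γ[e; MIN(a)→g](R))) → 2
  S → 6
  ρ[b/h](S) → 6
  σ[x='p'](ρ[b/h](S)) → 2
  (π[e,h]((S ⋈[c=e] γ[e; MIN(a)→g](R))) ⋈[h=c] σ[x='p'](ρ[b/h](S))) → 1

E1 and E2 produce the same multiset:
e | h | c | b | x
8 | 7 | 7 | 3 | p

yes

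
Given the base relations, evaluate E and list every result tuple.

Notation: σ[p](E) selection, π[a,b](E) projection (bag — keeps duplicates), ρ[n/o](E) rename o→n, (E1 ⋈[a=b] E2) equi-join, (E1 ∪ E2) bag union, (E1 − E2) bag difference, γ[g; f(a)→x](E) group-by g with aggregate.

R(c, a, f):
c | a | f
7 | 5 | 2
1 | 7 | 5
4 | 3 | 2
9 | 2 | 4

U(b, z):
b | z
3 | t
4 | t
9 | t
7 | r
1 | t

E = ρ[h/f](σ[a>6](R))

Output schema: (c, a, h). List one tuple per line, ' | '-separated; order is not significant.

Subexpression sizes:
  R → 4
  σ[a>6](R) → 1
  ρ[h/f](σ[a>6](R)) → 1

== RESULT ==
c | a | h
1 | 7 | 5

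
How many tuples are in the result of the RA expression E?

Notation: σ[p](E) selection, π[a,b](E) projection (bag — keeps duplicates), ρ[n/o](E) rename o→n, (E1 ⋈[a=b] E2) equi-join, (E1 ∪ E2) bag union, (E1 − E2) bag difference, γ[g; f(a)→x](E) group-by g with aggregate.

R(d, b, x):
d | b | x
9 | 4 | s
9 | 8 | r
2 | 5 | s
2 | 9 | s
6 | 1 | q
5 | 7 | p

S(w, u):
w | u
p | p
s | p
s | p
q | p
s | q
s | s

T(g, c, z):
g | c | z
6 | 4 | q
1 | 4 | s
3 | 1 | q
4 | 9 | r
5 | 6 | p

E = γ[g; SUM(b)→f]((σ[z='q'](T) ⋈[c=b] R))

Row counts bottom-up:
  T → 5
  σ[z='q'](T) → 2
  R → 6
  (σ[z='q'](T) ⋈[c=b] R) → 2
  γ[g; SUM(b)→f]((σ[z='q'](T) ⋈[c=b] R)) → 2

|E| = 2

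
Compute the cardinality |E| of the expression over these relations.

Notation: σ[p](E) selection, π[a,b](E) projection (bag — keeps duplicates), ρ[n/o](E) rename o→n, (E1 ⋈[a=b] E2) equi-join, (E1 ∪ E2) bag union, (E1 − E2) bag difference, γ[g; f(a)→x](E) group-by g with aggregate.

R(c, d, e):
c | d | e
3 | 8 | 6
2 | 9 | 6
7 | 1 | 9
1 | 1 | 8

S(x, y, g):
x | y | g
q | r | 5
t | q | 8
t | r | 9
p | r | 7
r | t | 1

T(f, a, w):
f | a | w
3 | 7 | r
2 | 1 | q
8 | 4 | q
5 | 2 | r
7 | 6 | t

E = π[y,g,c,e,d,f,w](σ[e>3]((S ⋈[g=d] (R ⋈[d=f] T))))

Row counts bottom-up:
  S → 5
  R → 4
  T → 5
  (R ⋈[d=f] T) → 1
  (S ⋈[g=d] (R ⋈[d=f] T)) → 1
  σ[e>3]((S ⋈[g=d] (R ⋈[d=f] T))) → 1
  π[y,g,c,e,d,f,w](σ[e>3]((S ⋈[g=d] (R ⋈[d=f] T)))) → 1

|E| = 1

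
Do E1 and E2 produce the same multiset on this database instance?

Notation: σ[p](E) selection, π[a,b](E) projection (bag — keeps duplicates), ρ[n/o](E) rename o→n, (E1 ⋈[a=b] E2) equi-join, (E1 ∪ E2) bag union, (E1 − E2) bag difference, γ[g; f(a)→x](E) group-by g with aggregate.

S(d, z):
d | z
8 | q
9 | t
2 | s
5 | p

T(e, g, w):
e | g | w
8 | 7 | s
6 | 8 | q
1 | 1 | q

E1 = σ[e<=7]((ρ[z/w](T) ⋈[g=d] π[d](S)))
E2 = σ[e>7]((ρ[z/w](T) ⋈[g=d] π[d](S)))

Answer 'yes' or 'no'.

E1 subexpression sizes:
  T → 3
  ρ[z/w](T) → 3
  S → 4
  π[d](S) → 4
  (ρ[z/w](T) ⋈[g=d] π[d](S)) → 1
  σ[e<=7]((ρ[z/w](T) ⋈[g=d] π[d](S))) → 1
E2 subexpression sizes:
  T → 3
  ρ[z/w](T) → 3
  S → 4
  π[d](S) → 4
  (ρ[z/w](T) ⋈[g=d] π[d](S)) → 1
  σ[e>7]((ρ[z/w](T) ⋈[g=d] π[d](S))) → 0

E1 result:
e | g | z | d
6 | 8 | q | 8
E2 result:
e | g | z | d
(0 rows)
Witness: (6, 8, 'q', 8) appears 1× in E1 but 0× in E2.

no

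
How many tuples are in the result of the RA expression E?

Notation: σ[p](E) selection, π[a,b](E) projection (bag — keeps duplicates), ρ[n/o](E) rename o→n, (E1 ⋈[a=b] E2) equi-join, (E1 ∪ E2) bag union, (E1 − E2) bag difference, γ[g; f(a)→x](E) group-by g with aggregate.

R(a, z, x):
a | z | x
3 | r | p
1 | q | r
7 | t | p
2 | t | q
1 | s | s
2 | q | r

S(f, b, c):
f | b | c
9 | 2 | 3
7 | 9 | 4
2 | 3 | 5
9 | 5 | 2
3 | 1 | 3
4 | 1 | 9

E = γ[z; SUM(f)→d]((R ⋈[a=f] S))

Row counts bottom-up:
  R → 6
  S → 6
  (R ⋈[a=f] S) → 4
  γ[z; SUM(f)→d]((R ⋈[a=f] S)) → 3

|E| = 3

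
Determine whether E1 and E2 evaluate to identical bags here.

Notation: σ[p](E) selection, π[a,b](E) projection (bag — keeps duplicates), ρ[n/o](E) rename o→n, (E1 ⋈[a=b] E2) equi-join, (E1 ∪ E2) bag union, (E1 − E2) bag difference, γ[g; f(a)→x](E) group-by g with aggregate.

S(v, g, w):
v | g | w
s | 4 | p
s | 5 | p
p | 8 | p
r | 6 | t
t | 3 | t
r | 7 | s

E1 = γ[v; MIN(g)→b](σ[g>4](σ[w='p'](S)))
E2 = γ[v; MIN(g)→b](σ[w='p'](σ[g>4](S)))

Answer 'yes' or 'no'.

E1 stepwise |·|:
  S → 6
  σ[w='p'](S) → 3
  σ[g>4](σ[w='p'](S)) → 2
  γ[v; MIN(g)→b](σ[g>4](σ[w='p'](S))) → 2
E2 stepwise |·|:
  S → 6
  σ[g>4](S) → 4
  σ[w='p'](σ[g>4](S)) → 2
  γ[v; MIN(g)→b](σ[w='p'](σ[g>4](S))) → 2

E1 and E2 produce the same multiset:
v | b
p | 8
s | 5

yes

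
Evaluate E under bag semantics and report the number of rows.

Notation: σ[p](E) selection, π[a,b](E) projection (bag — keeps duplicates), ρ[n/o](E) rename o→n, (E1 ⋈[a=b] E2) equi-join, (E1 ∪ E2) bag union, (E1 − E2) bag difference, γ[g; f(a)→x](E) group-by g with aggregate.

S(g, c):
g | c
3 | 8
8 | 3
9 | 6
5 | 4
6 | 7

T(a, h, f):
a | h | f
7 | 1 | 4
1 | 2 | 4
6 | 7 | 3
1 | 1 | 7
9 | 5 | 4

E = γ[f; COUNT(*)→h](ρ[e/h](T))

Stepwise |·|:
  T → 5
  ρ[e/h](T) → 5
  γ[f; COUNT(*)→h](ρ[e/h](T)) → 3

|E| = 3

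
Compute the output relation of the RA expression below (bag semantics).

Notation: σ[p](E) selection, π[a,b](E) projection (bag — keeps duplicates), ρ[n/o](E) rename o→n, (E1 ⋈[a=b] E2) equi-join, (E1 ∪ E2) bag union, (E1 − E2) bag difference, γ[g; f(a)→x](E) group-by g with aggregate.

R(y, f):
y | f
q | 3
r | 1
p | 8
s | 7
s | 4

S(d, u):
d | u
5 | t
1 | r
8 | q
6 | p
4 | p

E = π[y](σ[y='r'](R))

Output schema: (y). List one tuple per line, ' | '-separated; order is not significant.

Row counts bottom-up:
  R → 5
  σ[y='r'](R) → 1
  π[y](σ[y='r'](R)) → 1

== RESULT ==
y
r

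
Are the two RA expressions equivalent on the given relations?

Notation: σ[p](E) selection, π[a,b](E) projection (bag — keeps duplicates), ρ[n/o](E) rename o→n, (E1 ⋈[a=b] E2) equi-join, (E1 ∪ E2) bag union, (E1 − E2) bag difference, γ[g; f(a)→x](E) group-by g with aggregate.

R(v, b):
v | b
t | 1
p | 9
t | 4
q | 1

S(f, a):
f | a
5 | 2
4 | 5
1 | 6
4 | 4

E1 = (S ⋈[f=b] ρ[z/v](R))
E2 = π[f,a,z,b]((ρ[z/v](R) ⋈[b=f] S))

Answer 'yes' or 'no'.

E1 subexpression sizes:
  S → 4
  R → 4
  ρ[z/v](R) → 4
  (S ⋈[f=b] ρ[z/v](R)) → 4
E2 subexpression sizes:
  R → 4
  ρ[z/v](R) → 4
  S → 4
  (ρ[z/v](R) ⋈[b=f] S) → 4
  π[f,a,z,b]((ρ[z/v](R) ⋈[b=f] S)) → 4

E1 and E2 produce the same multiset:
f | a | z | b
1 | 6 | q | 1
1 | 6 | t | 1
4 | 4 | t | 4
4 | 5 | t | 4

yes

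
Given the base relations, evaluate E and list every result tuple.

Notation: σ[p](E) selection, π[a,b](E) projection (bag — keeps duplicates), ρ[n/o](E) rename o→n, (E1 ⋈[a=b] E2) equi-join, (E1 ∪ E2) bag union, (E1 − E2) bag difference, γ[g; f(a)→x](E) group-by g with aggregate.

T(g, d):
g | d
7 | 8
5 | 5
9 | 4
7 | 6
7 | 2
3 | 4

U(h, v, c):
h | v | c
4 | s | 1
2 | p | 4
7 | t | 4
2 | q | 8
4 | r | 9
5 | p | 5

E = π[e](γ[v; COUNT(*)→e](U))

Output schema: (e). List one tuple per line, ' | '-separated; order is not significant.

Row counts bottom-up:
  U → 6
  γ[v; COUNT(*)→e](U) → 5
  π[e](γ[v; COUNT(*)→e](U)) → 5

== RESULT ==
e
1
1
1
1
2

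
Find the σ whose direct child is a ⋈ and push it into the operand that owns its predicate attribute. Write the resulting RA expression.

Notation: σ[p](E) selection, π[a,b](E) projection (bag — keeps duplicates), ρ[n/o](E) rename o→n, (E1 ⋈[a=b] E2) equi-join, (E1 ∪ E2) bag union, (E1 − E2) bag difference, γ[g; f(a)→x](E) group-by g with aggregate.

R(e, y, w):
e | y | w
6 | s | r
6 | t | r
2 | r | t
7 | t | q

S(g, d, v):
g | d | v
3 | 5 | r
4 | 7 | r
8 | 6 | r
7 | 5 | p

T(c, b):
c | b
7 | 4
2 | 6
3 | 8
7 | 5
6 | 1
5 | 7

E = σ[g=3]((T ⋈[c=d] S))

σ filters on g, owned by the right side.
E' = (T ⋈[c=d] σ[g=3](S))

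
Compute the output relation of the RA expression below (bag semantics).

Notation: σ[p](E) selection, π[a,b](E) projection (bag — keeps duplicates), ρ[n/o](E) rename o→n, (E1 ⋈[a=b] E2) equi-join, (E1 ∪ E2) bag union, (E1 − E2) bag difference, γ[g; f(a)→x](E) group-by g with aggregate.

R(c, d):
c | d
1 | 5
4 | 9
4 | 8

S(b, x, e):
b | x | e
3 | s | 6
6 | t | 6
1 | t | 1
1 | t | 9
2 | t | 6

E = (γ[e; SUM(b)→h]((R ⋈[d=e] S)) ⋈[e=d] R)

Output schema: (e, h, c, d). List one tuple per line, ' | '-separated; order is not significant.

Subexpression sizes:
  R → 3
  S → 5
  (R ⋈[d=e] S) → 1
  γ[e; SUM(b)→h]((R ⋈[d=e] S)) → 1
  R → 3
  (γ[e; SUM(b)→h]((R ⋈[d=e] S)) ⋈[e=d] R) → 1

== RESULT ==
e | h | c | d
9 | 1 | 4 | 9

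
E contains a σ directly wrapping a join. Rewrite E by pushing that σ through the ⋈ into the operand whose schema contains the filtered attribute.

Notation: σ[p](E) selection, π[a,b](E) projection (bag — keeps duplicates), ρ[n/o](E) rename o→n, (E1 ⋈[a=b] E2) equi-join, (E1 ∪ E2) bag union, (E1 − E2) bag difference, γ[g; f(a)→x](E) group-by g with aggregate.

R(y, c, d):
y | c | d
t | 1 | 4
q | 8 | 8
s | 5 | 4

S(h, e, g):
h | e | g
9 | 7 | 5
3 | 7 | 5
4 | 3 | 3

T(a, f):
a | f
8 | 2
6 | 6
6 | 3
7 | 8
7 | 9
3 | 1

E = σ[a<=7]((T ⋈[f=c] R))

σ filters on a, owned by the left side.
E' = (σ[a<=7](T) ⋈[f=c] R)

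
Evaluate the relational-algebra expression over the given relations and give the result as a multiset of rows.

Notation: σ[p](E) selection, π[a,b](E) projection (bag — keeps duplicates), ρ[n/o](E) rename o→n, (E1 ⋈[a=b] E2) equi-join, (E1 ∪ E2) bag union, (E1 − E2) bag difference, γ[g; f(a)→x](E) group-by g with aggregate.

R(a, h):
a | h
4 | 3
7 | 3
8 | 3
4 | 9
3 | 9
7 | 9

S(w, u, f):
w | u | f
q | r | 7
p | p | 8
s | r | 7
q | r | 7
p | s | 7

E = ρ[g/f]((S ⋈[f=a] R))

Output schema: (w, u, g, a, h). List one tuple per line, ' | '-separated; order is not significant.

Per-node cardinality:
  S → 5
  R → 6
  (S ⋈[f=a] R) → 9
  ρ[g/f]((S ⋈[f=a] R)) → 9

== RESULT ==
w | u | g | a | h
p | p | 8 | 8 | 3
p | s | 7 | 7 | 3
p | s | 7 | 7 | 9
q | r | 7 | 7 | 3
q | r | 7 | 7 | 3
q | r | 7 | 7 | 9
q | r | 7 | 7 | 9
s | r | 7 | 7 | 3
s | r | 7 | 7 | 9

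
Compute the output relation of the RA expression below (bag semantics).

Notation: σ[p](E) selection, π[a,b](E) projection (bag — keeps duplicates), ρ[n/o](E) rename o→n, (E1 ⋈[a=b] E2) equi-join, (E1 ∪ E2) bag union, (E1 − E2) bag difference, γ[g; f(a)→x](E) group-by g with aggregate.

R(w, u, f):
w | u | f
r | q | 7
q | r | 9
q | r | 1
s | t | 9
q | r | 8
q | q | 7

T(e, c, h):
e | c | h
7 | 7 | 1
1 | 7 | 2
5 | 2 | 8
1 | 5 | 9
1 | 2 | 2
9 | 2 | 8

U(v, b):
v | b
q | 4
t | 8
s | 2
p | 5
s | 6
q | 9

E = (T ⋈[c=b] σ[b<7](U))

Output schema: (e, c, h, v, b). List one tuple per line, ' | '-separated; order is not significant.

Subexpression sizes:
  T → 6
  U → 6
  σ[b<7](U) → 4
  (T ⋈[c=b] σ[b<7](U)) → 4

== RESULT ==
e | c | h | v | b
1 | 2 | 2 | s | 2
1 | 5 | 9 | p | 5
5 | 2 | 8 | s | 2
9 | 2 | 8 | s | 2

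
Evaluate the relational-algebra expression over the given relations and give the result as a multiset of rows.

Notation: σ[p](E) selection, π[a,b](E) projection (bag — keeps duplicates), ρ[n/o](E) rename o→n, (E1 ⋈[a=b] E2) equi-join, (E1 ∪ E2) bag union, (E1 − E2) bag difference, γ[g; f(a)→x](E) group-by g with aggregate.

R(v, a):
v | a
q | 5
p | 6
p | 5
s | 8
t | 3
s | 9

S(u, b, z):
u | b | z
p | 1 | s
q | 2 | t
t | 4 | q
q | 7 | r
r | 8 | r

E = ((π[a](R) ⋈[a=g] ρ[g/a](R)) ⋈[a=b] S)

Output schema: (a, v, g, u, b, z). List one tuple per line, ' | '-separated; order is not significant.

Per-node cardinality:
  R → 6
  π[a](R) → 6
  R → 6
  ρ[g/a](R) → 6
  (π[a](R) ⋈[a=g] ρ[g/a](R)) → 8
  S → 5
  ((π[a](R) ⋈[a=g] ρ[g/a](R)) ⋈[a=b] S) → 1

== RESULT ==
a | v | g | u | b | z
8 | s | 8 | r | 8 | r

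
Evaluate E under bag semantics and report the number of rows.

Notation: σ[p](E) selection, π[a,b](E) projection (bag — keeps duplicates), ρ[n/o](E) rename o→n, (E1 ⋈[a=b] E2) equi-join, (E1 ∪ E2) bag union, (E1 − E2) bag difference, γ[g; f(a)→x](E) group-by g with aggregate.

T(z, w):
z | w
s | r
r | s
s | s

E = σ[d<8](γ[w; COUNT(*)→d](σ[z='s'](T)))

Subexpression sizes:
  T → 3
  σ[z='s'](T) → 2
  γ[w; COUNT(*)→d](σ[z='s'](T)) → 2
  σ[d<8](γ[w; COUNT(*)→d](σ[z='s'](T))) → 2

|E| = 2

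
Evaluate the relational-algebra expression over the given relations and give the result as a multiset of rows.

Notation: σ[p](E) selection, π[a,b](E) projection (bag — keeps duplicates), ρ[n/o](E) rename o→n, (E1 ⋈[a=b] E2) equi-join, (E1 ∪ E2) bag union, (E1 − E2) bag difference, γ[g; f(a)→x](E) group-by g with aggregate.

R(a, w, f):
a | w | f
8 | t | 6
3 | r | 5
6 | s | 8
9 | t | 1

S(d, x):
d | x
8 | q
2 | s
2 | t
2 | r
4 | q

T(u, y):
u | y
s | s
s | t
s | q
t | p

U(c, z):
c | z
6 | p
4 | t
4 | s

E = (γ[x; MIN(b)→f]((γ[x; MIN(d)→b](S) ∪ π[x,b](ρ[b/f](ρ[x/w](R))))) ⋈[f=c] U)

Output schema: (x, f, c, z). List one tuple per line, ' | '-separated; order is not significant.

Stepwise |·|:
  S → 5
  γ[x; MIN(d)→b](S) → 4
  R → 4
  ρ[x/w](R) → 4
  ρ[b/f](ρ[x/w](R)) → 4
  π[x,b](ρ[b/f](ρ[x/w](R))) → 4
  (γ[x; MIN(d)→b](S) ∪ π[x,b](ρ[b/f](ρ[x/w](R)))) → 8
  γ[x; MIN(b)→f]((γ[x; MIN(d)→b](S) ∪ π[x,b](ρ[b/f](ρ[x/w](R))))) → 4
  U → 3
  (γ[x; MIN(b)→f]((γ[x; MIN(d)→b](S) ∪ π[x,b](ρ[b/f](ρ[x/w](R))))) ⋈[f=c] U) → 2

== RESULT ==
x | f | c | z
q | 4 | 4 | s
q | 4 | 4 | t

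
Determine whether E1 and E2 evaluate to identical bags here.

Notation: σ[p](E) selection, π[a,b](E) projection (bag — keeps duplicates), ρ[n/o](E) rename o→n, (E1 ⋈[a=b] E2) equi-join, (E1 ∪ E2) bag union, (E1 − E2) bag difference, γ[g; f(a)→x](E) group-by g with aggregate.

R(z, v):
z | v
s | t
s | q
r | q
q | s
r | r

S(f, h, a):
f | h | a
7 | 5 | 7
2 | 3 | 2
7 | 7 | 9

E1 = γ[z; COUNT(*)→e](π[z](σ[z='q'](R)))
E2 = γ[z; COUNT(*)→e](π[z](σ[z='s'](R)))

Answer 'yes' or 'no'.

E1 per-node cardinality:
  R → 5
  σ[z='q'](R) → 1
  π[z](σ[z='q'](R)) → 1
  γ[z; COUNT(*)→e](π[z](σ[z='q'](R))) → 1
E2 per-node cardinality:
  R → 5
  σ[z='s'](R) → 2
  π[z](σ[z='s'](R)) → 2
  γ[z; COUNT(*)→e](π[z](σ[z='s'](R))) → 1

E1 result:
z | e
q | 1
E2 result:
z | e
s | 2
Witness: ('s', 2) appears 0× in E1 but 1× in E2.

no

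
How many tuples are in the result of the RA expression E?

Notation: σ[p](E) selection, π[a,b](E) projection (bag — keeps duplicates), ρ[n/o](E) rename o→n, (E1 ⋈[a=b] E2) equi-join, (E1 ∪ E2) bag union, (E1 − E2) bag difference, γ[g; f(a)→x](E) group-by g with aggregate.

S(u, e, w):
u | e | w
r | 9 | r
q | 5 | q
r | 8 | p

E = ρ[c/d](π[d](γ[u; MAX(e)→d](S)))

Per-node cardinality:
  S → 3
  γ[u; MAX(e)→d](S) → 2
  π[d](γ[u; MAX(e)→d](S)) → 2
  ρ[c/d](π[d](γ[u; MAX(e)→d](S))) → 2

|E| = 2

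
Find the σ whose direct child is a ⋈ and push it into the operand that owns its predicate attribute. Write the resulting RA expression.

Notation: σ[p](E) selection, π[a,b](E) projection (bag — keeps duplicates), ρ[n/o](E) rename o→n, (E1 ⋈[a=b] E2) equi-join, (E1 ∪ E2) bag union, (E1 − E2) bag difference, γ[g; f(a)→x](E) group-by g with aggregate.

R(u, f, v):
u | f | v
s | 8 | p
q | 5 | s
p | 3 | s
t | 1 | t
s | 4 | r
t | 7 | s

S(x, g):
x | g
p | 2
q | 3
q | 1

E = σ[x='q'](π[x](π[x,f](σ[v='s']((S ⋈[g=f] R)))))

σ filters on v, owned by the right side.
E' = σ[x='q'](π[x](π[x,f]((S ⋈[g=f] σ[v='s'](R)))))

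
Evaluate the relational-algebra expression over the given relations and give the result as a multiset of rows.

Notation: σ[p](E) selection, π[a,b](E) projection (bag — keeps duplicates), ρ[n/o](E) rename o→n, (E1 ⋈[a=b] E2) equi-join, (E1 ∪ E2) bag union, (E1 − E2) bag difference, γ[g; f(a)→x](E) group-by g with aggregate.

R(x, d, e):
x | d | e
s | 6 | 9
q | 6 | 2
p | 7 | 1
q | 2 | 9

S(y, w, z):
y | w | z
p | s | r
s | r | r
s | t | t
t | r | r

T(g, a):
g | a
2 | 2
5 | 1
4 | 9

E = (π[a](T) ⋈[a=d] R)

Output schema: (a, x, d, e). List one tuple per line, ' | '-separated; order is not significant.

Stepwise |·|:
  T → 3
  π[a](T) → 3
  R → 4
  (π[a](T) ⋈[a=d] R) → 1

== RESULT ==
a | x | d | e
2 | q | 2 | 9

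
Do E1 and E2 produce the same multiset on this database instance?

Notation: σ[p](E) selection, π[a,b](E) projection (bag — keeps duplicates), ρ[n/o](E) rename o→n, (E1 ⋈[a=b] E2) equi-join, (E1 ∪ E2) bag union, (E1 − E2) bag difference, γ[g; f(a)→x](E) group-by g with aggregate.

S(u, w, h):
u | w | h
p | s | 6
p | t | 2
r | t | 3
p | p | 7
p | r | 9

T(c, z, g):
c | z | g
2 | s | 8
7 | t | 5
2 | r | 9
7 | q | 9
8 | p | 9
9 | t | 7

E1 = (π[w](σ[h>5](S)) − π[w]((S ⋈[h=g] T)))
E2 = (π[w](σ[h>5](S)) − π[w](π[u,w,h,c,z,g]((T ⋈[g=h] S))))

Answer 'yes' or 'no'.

E1 row counts bottom-up:
  S → 5
  σ[h>5](S) → 3
  π[w](σ[h>5](S)) → 3
  S → 5
  T → 6
  (S ⋈[h=g] T) → 4
  π[w]((S ⋈[h=g] T)) → 4
  (π[w](σ[h>5](S)) − π[w]((S ⋈[h=g] T))) → 1
E2 row counts bottom-up:
  S → 5
  σ[h>5](S) → 3
  π[w](σ[h>5](S)) → 3
  T → 6
  S → 5
  (T ⋈[g=h] S) → 4
  π[u,w,h,c,z,g]((T ⋈[g=h] S)) → 4
  π[w](π[u,w,h,c,z,g]((T ⋈[g=h] S))) → 4
  (π[w](σ[h>5](S)) − π[w](π[u,w,h,c,z,g]((T ⋈[g=h] S)))) → 1

E1 and E2 produce the same multiset:
w
s

yes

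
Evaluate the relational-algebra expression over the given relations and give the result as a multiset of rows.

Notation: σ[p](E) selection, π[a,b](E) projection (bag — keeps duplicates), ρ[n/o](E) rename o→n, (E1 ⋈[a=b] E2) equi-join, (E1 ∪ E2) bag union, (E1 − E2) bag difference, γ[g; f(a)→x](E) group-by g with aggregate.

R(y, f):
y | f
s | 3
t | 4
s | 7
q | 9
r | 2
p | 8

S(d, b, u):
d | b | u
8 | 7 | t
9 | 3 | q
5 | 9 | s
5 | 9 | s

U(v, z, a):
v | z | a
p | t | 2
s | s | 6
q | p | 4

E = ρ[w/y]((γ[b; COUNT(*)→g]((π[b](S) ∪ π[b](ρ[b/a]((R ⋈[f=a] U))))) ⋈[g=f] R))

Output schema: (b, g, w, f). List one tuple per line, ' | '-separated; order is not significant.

Subexpression sizes:
  S → 4
  π[b](S) → 4
  R → 6
  U → 3
  (R ⋈[f=a] U) → 2
  ρ[b/a]((R ⋈[f=a] U)) → 2
  π[b](ρ[b/a]((R ⋈[f=a] U))) → 2
  (π[b](S) ∪ π[b](ρ[b/a]((R ⋈[f=a] U)))) → 6
  γ[b; COUNT(*)→g]((π[b](S) ∪ π[b](ρ[b/a]((R ⋈[f=a] U))))) → 5
  R → 6
  (γ[b; COUNT(*)→g]((π[b](S) ∪ π[b](ρ[b/a]((R ⋈[f=a] U))))) ⋈[g=f] R) → 1
  ρ[w/y]((γ[b; COUNT(*)→g]((π[b](S) ∪ π[b](ρ[b/a]((R ⋈[f=a] U))))) ⋈[g=f] R)) → 1

== RESULT ==
b | g | w | f
9 | 2 | r | 2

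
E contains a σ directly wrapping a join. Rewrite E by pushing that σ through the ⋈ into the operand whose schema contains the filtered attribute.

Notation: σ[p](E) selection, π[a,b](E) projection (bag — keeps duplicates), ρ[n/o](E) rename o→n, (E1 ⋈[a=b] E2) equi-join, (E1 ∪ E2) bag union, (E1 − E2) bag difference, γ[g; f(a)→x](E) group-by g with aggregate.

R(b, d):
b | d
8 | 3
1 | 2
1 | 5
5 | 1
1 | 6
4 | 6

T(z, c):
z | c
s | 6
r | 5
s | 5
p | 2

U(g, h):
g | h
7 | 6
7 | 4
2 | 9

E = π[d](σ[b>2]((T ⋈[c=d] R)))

σ filters on b, owned by the right side.
E' = π[d]((T ⋈[c=d] σ[b>2](R)))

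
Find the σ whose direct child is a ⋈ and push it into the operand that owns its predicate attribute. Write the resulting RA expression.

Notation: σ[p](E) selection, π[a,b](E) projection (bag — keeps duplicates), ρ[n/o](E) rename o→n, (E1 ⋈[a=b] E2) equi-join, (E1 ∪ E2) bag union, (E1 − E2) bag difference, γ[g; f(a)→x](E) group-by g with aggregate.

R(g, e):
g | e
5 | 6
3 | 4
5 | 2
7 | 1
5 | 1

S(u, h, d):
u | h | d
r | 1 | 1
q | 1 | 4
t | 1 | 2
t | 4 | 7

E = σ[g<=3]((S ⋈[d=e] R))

σ filters on g, owned by the right side.
E' = (S ⋈[d=e] σ[g<=3](R))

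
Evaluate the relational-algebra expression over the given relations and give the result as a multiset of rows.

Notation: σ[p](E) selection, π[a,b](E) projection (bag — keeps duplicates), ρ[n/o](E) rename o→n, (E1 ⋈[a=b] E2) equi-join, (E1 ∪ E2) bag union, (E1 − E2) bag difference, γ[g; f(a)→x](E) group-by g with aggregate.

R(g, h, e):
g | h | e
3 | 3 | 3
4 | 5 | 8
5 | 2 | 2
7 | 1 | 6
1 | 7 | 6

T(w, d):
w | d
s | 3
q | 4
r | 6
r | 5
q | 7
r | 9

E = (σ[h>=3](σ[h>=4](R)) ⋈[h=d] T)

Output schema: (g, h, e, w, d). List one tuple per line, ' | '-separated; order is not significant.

Row counts bottom-up:
  R → 5
  σ[h>=4](R) → 2
  σ[h>=3](σ[h>=4](R)) → 2
  T → 6
  (σ[h>=3](σ[h>=4](R)) ⋈[h=d] T) → 2

== RESULT ==
g | h | e | w | d
1 | 7 | 6 | q | 7
4 | 5 | 8 | r | 5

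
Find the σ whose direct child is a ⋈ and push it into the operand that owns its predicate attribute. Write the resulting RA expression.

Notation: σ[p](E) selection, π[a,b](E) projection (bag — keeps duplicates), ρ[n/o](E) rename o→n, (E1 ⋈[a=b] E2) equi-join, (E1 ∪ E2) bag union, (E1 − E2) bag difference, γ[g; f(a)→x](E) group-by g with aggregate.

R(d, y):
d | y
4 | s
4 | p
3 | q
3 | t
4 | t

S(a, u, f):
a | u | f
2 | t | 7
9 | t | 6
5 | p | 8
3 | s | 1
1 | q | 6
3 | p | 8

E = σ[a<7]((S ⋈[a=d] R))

σ filters on a, owned by the left side.
E' = (σ[a<7](S) ⋈[a=d] R)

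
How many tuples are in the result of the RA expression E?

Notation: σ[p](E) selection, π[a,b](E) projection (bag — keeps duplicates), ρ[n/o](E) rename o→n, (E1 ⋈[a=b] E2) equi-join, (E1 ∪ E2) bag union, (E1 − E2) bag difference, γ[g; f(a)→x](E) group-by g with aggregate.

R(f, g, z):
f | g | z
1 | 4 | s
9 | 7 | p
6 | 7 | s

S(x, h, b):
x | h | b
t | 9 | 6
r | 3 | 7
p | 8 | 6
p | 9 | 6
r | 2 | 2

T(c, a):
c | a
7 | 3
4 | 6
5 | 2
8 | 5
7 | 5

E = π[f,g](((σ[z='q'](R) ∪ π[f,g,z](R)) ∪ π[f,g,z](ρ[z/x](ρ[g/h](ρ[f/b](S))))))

Row counts bottom-up:
  R → 3
  σ[z='q'](R) → 0
  R → 3
  π[f,g,z](R) → 3
  (σ[z='q'](R) ∪ π[f,g,z](R)) → 3
  S → 5
  ρ[f/b](S) → 5
  ρ[g/h](ρ[f/b](S)) → 5
  ρ[z/x](ρ[g/h](ρ[f/b](S))) → 5
  π[f,g,z](ρ[z/x](ρ[g/h](ρ[f/b](S)))) → 5
  ((σ[z='q'](R) ∪ π[f,g,z](R)) ∪ π[f,g,z](ρ[z/x](ρ[g/h](ρ[f/b](S))))) → 8
  π[f,g](((σ[z='q'](R) ∪ π[f,g,z](R)) ∪ π[f,g,z](ρ[z/x](ρ[g/h](ρ[f/b](S)))))) → 8

|E| = 8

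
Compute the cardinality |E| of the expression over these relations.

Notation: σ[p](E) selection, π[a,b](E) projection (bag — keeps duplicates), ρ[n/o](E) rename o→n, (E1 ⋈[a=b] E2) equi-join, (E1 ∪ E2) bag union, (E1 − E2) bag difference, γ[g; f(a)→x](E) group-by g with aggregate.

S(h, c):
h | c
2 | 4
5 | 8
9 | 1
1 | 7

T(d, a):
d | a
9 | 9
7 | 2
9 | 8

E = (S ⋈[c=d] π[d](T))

Row counts bottom-up:
  S → 4
  T → 3
  π[d](T) → 3
  (S ⋈[c=d] π[d](T)) → 1

|E| = 1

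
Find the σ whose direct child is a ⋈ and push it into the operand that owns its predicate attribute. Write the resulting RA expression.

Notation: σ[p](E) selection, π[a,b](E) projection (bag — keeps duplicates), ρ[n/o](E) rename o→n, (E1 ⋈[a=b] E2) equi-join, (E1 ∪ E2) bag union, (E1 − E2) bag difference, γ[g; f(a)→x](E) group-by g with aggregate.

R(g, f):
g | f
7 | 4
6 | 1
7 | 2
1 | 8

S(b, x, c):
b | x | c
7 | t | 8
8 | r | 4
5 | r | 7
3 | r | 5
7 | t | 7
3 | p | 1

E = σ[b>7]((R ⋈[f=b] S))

σ filters on b, owned by the right side.
E' = (R ⋈[f=b] σ[b>7](S))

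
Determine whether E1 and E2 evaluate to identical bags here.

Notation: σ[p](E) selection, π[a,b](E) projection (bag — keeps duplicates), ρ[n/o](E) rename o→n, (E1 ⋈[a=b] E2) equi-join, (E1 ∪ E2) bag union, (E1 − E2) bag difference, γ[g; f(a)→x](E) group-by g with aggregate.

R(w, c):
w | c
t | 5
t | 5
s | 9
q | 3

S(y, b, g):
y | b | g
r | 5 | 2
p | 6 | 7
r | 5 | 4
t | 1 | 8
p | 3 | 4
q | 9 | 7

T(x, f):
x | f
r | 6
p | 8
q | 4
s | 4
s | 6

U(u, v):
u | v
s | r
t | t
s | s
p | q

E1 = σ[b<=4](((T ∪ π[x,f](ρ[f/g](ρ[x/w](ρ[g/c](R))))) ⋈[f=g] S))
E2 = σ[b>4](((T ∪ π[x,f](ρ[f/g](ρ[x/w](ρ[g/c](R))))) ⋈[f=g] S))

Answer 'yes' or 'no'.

E1 row counts bottom-up:
  T → 5
  R → 4
  ρ[g/c](R) → 4
  ρ[x/w](ρ[g/c](R)) → 4
  ρ[f/g](ρ[x/w](ρ[g/c](R))) → 4
  π[x,f](ρ[f/g](ρ[x/w](ρ[g/c](R)))) → 4
  (T ∪ π[x,f](ρ[f/g](ρ[x/w](ρ[g/c](R))))) → 9
  S → 6
  ((T ∪ π[x,f](ρ[f/g](ρ[x/w](ρ[g/c](R))))) ⋈[f=g] S) → 5
  σ[b<=4](((T ∪ π[x,f](ρ[f/g](ρ[x/w](ρ[g/c](R))))) ⋈[f=g] S)) → 3
E2 row counts bottom-up:
  T → 5
  R → 4
  ρ[g/c](R) → 4
  ρ[x/w](ρ[g/c](R)) → 4
  ρ[f/g](ρ[x/w](ρ[g/c](R))) → 4
  π[x,f](ρ[f/g](ρ[x/w](ρ[g/c](R)))) → 4
  (T ∪ π[x,f](ρ[f/g](ρ[x/w](ρ[g/c](R))))) → 9
  S → 6
  ((T ∪ π[x,f](ρ[f/g](ρ[x/w](ρ[g/c](R))))) ⋈[f=g] S) → 5
  σ[b>4](((T ∪ π[x,f](ρ[f/g](ρ[x/w](ρ[g/c](R))))) ⋈[f=g] S)) → 2

E1 result:
x | f | y | b | g
p | 8 | t | 1 | 8
q | 4 | p | 3 | 4
s | 4 | p | 3 | 4
E2 result:
x | f | y | b | g
q | 4 | r | 5 | 4
s | 4 | r | 5 | 4
Witness: ('p', 8, 't', 1, 8) appears 1× in E1 but 0× in E2.

no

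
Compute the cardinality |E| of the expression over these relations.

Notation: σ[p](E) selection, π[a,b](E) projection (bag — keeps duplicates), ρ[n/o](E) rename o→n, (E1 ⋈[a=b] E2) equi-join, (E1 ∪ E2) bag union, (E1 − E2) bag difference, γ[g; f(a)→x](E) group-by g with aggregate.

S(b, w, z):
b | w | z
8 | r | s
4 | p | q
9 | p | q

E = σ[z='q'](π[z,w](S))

Stepwise |·|:
  S → 3
  π[z,w](S) → 3
  σ[z='q'](π[z,w](S)) → 2

|E| = 2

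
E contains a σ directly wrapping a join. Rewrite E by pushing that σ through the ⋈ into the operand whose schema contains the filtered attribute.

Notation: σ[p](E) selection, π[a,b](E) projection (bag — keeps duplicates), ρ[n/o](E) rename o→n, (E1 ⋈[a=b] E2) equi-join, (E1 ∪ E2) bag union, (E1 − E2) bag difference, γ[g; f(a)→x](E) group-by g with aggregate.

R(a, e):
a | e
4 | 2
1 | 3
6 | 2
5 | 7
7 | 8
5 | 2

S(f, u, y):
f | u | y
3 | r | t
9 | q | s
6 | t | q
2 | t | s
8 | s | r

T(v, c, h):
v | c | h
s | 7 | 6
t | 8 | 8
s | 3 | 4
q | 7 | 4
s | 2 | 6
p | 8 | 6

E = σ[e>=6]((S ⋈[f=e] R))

σ filters on e, owned by the right side.
E' = (S ⋈[f=e] σ[e>=6](R))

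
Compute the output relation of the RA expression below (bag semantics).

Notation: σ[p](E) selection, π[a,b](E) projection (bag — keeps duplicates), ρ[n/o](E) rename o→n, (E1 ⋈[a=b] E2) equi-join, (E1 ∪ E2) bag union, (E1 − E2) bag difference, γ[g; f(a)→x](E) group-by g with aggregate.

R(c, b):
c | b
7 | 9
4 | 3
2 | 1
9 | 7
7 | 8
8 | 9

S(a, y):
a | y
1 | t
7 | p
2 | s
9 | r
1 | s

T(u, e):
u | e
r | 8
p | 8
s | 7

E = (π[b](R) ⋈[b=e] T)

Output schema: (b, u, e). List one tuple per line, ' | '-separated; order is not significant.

Row counts bottom-up:
  R → 6
  π[b](R) → 6
  T → 3
  (π[b](R) ⋈[b=e] T) → 3

== RESULT ==
b | u | e
7 | s | 7
8 | p | 8
8 | r | 8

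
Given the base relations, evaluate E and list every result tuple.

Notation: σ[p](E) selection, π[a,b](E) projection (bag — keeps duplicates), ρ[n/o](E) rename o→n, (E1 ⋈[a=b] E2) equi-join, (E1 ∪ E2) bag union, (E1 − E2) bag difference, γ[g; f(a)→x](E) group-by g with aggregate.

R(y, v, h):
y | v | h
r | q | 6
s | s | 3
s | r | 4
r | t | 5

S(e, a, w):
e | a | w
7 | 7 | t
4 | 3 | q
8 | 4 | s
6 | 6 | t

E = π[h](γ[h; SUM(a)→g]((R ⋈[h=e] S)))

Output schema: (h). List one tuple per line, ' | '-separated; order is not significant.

Stepwise |·|:
  R → 4
  S → 4
  (R ⋈[h=e] S) → 2
  γ[h; SUM(a)→g]((R ⋈[h=e] S)) → 2
  π[h](γ[h; SUM(a)→g]((R ⋈[h=e] S))) → 2

== RESULT ==
h
4
6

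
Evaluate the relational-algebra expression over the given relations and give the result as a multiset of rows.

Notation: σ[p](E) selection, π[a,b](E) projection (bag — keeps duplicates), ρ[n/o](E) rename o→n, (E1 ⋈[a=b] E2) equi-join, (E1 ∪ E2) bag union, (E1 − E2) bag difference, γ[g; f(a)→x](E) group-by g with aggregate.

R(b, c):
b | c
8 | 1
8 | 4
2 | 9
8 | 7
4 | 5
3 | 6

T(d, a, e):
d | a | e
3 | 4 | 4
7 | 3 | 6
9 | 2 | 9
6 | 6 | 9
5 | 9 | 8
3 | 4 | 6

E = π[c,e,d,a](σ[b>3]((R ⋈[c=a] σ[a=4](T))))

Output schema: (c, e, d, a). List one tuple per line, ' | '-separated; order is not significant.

Subexpression sizes:
  R → 6
  T → 6
  σ[a=4](T) → 2
  (R ⋈[c=a] σ[a=4](T)) → 2
  σ[b>3]((R ⋈[c=a] σ[a=4](T))) → 2
  π[c,e,d,a](σ[b>3]((R ⋈[c=a] σ[a=4](T)))) → 2

== RESULT ==
c | e | d | a
4 | 4 | 3 | 4
4 | 6 | 3 | 4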